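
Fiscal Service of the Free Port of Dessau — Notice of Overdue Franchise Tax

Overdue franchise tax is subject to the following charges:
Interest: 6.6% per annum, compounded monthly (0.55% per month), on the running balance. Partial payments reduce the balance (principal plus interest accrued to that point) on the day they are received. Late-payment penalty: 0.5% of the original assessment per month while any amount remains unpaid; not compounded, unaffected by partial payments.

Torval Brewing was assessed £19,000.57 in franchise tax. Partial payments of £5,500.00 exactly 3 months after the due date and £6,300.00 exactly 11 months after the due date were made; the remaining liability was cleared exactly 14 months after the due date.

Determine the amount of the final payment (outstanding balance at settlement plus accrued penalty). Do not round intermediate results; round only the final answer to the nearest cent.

£9,600.55

Balance at month 3: £19,000.5700 × (1 + 0.0055)^3 = £19,315.8069…
After £5,500.00 payment: £19,315.8069… − £5,500.00 = £13,815.8069…
Balance at month 11: £13,815.8069… × (1 + 0.0055)^8 = £14,435.5340…
After £6,300.00 payment: £14,435.5340… − £6,300.00 = £8,135.5340…
Balance at month 14: £8,135.5340… × (1 + 0.0055)^3 = £8,270.5099…
Penalty: 14 × 0.5% × £19,000.57 = £1,330.04…
Final settlement = outstanding balance + penalty = £8,270.5099… + £1,330.04… = £9,600.55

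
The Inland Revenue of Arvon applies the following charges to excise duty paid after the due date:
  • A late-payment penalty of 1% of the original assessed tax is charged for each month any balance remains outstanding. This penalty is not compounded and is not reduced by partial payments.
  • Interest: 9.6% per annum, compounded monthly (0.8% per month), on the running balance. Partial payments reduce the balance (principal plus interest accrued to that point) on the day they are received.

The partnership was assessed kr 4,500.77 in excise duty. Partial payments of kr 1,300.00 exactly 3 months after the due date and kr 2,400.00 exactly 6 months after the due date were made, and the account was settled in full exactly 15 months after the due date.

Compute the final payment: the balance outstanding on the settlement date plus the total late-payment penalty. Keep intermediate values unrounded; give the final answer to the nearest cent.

kr 1,738.42

Balance at month 3: kr 4,500.7700 × (1 + 0.008)^3 = kr 4,609.6549…
After kr 1,300.00 payment: kr 4,609.6549… − kr 1,300.00 = kr 3,309.6549…
Balance at month 6: kr 3,309.6549… × (1 + 0.008)^3 = kr 3,389.7238…
After kr 2,400.00 payment: kr 3,389.7238… − kr 2,400.00 = kr 989.7238…
Balance at month 15: kr 989.7238… × (1 + 0.008)^9 = kr 1,063.3073…
Penalty: 15 × 1% × kr 4,500.77 = kr 675.12…
Final settlement = outstanding balance + penalty = kr 1,063.3073… + kr 675.12… = kr 1,738.42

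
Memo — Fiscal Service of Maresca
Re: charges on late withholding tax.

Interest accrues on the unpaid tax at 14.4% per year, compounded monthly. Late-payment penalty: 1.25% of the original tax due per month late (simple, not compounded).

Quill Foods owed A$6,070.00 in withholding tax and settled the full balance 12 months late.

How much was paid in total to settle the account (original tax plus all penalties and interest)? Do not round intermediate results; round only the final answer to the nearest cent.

A$7,914.64

Late-payment penalty: 12 × 1.25% × A$6,070.00 = A$910.50
Interest (14.4%/yr ÷ 12 = 1.2%/month): A$6,070.00 × ((1 + 0.012)^12 − 1) = A$934.1404…
Total = A$6,070.00 + A$910.5000 + A$934.1404… = A$7,914.64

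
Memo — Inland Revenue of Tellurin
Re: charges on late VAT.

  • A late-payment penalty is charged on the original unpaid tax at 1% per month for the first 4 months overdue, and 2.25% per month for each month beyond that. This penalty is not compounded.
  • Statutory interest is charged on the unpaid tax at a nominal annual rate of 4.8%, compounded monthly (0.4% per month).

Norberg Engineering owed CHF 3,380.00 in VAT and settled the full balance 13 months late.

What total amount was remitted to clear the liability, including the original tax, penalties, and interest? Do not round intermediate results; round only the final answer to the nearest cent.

CHF 4,379.69

Penalty, months 1–4: 4 × 1% × CHF 3,380.00 = CHF 135.20
Penalty, months 5–13: 9 × 2.25% × CHF 3,380.00 = CHF 684.45
Interest: CHF 3,380.00 × ((1 + 0.004)^13 − 1) = CHF 3,380.00 × 0.0532665… = CHF 180.0407…
Total = CHF 3,380.00 + CHF 819.6500 + CHF 180.0407… = CHF 4,379.69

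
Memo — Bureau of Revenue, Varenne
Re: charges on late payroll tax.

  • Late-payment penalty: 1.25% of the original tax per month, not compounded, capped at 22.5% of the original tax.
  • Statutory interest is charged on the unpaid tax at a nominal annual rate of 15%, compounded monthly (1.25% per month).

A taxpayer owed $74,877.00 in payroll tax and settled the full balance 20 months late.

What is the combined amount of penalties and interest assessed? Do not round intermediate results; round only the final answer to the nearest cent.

Penalty (uncapped): 20 × 1.25% × $74,877.00 = $18,719.25; cap = 22.5% × $74,877.00 = $16,847.33… → penalty = $16,847.33…
Interest: $74,877.00 × ((1 + 0.0125)^20 − 1) = $74,877.00 × 0.2820372… = $21,118.1018…
Penalties + interest = $16,847.3250 + $21,118.1018… = $37,965.43

$37,965.43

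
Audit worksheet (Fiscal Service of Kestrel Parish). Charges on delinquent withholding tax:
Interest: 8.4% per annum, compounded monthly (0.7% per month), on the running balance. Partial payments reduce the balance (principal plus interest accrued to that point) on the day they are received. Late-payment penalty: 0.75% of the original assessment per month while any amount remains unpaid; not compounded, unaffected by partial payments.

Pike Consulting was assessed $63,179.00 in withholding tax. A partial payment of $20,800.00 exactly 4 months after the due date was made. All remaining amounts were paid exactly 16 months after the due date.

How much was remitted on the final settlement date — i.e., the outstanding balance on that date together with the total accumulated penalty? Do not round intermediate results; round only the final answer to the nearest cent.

Balance at month 4: $63,179.0000 × (1 + 0.007)^4 = $64,966.6735…
After $20,800.00 payment: $64,966.6735… − $20,800.00 = $44,166.6735…
Balance at month 16: $44,166.6735… × (1 + 0.007)^12 = $48,022.8950…
Penalty: 16 × 0.75% × $63,179.00 = $7,581.48
Final settlement = outstanding balance + penalty = $48,022.8950… + $7,581.48 = $55,604.37

$55,604.37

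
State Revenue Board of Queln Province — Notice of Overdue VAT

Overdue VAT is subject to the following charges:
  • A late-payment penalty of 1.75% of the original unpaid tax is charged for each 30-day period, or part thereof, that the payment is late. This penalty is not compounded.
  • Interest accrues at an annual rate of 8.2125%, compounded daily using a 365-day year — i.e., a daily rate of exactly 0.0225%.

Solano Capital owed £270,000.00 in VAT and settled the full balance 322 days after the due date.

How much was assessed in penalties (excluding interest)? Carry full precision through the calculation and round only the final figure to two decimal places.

Penalty periods: ⌈322/30⌉ = 11; penalty = 11 × 1.75% × £270,000.00 = £51,975.00

£51,975.00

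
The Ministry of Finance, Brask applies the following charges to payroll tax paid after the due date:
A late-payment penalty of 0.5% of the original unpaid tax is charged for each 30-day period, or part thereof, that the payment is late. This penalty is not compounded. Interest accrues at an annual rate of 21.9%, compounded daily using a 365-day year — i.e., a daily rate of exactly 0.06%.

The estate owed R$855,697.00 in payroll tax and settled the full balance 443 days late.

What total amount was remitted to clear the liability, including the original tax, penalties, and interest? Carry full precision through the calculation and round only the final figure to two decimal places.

R$1,180,322.91

Penalty periods: ⌈443/30⌉ = 15; penalty = 15 × 0.5% × R$855,697.00 = R$64,177.28…
Interest: R$855,697.00 × ((1 + 0.0006)^443 − 1) = R$855,697.00 × 0.30437016… = R$260,448.6369…
Total = R$855,697.00 + R$64,177.2750 + R$260,448.6369… = R$1,180,322.91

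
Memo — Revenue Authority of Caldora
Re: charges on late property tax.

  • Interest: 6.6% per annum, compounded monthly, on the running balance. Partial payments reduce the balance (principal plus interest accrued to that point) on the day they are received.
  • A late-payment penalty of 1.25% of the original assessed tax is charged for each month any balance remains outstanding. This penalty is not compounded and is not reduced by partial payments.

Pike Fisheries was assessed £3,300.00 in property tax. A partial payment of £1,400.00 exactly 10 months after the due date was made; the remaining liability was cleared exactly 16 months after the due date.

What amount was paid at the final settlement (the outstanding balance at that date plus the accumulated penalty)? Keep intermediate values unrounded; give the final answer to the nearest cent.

Monthly rate = 6.6% ÷ 12 = 0.55%
Balance at month 10: £3,300.0000 × (1 + 0.0055)^10 = £3,486.0586…
After £1,400.00 payment: £3,486.0586… − £1,400.00 = £2,086.0586…
Balance at month 16: £2,086.0586… × (1 + 0.0055)^6 = £2,155.8521…
Penalty: 16 × 1.25% × £3,300.00 = £660.00
Final settlement = outstanding balance + penalty = £2,155.8521… + £660.00 = £2,815.85

£2,815.85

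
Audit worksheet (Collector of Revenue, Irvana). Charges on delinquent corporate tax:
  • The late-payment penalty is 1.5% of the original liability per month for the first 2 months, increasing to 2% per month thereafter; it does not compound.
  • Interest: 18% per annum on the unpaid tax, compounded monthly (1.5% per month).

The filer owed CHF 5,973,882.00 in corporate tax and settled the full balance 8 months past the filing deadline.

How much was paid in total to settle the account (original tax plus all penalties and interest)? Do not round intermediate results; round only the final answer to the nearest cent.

Penalty, months 1–2: 2 × 1.5% × CHF 5,973,882.00 = CHF 179,216.46
Penalty, months 3–8: 6 × 2% × CHF 5,973,882.00 = CHF 716,865.84
Interest: CHF 5,973,882.00 × ((1 + 0.015)^8 − 1) = CHF 5,973,882.00 × 0.1264926… = CHF 755,651.7862…
Total = CHF 5,973,882.00 + CHF 896,082.3000 + CHF 755,651.7862… = CHF 7,625,616.09

CHF 7,625,616.09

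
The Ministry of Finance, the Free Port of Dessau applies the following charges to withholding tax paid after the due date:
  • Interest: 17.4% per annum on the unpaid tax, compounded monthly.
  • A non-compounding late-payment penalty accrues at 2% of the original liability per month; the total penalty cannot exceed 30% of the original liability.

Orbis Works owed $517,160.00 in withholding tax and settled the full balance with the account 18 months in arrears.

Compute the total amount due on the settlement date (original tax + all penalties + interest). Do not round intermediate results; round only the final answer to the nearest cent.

Penalty (uncapped): 18 × 2% × $517,160.00 = $186,177.60; cap = 30% × $517,160.00 = $155,148.00 → penalty = $155,148.00
Interest (17.4%/yr ÷ 12 = 1.45%/month): $517,160.00 × ((1 + 0.0145)^18 − 1) = $152,974.3063…
Total = $517,160.00 + $155,148.0000 + $152,974.3063… = $825,282.31

$825,282.31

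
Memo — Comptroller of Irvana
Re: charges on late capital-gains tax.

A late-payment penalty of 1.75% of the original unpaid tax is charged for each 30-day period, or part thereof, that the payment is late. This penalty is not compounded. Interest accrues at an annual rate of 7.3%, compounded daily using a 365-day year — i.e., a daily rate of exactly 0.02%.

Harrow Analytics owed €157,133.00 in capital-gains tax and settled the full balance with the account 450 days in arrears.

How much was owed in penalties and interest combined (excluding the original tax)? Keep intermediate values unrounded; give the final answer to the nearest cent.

Penalty periods: ⌈450/30⌉ = 15; penalty = 15 × 1.75% × €157,133.00 = €41,247.41…
Interest: €157,133.00 × ((1 + 0.0002)^450 − 1) = €157,133.00 × 0.09416444… = €14,796.3406…
Penalties + interest = €41,247.4125 + €14,796.3406… = €56,043.75

€56,043.75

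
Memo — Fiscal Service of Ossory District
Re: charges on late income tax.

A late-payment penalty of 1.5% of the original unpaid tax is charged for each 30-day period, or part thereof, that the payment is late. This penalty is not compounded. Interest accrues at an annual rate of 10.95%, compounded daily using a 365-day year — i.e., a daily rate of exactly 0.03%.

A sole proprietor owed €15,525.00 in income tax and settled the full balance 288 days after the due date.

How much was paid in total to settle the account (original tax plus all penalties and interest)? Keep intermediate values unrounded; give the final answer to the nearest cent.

€19,254.54

Penalty periods: ⌈288/30⌉ = 10; penalty = 10 × 1.5% × €15,525.00 = €2,328.75
Interest: €15,525.00 × ((1 + 0.0003)^288 − 1) = €15,525.00 × 0.09022821… = €1,400.7930…
Total = €15,525.00 + €2,328.7500 + €1,400.7930… = €19,254.54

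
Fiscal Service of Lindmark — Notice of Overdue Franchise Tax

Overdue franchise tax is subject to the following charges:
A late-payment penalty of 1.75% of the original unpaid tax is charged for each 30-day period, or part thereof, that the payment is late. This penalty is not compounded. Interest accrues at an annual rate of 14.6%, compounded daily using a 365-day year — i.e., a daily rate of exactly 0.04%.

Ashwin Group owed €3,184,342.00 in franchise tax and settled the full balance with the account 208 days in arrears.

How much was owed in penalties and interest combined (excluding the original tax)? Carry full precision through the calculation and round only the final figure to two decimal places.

Penalty periods: ⌈208/30⌉ = 7; penalty = 7 × 1.75% × €3,184,342.00 = €390,081.90…
Interest: €3,184,342.00 × ((1 + 0.0004)^208 − 1) = €3,184,342.00 × 0.08674106… = €276,213.2003…
Penalties + interest = €390,081.8950 + €276,213.2003… = €666,295.10

€666,295.10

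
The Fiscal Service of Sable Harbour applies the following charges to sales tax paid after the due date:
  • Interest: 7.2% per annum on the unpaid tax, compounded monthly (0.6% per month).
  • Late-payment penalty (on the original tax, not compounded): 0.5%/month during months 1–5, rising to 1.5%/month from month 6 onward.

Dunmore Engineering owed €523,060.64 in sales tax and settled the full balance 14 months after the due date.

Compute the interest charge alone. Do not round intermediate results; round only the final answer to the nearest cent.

Interest: €523,060.64 × ((1 + 0.006)^14 − 1) = €523,060.64 × 0.0873559… = €45,692.4523…

€45,692.45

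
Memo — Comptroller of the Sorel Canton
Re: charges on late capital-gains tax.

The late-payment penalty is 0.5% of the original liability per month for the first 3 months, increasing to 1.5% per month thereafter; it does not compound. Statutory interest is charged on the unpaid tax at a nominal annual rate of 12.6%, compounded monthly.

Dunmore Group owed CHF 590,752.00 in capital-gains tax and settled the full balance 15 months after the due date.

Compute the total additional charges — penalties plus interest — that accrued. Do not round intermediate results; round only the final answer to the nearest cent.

Penalty, months 1–3: 3 × 0.5% × CHF 590,752.00 = CHF 8,861.28
Penalty, months 4–15: 12 × 1.5% × CHF 590,752.00 = CHF 106,335.36
Interest (12.6%/yr ÷ 12 = 1.05%/month): CHF 590,752.00 × ((1 + 0.0105)^15 − 1) = CHF 100,203.3254…
Penalties + interest = CHF 115,196.6400 + CHF 100,203.3254… = CHF 215,399.97

CHF 215,399.97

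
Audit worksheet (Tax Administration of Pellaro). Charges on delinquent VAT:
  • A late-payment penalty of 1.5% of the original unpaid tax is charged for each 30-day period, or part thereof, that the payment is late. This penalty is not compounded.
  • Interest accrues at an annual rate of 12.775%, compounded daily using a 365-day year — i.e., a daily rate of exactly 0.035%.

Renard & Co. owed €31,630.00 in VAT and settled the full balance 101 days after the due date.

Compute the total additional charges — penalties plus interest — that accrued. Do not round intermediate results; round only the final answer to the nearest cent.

Penalty periods: ⌈101/30⌉ = 4; penalty = 4 × 1.5% × €31,630.00 = €1,897.80
Interest: €31,630.00 × ((1 + 0.00035)^101 − 1) = €31,630.00 × 0.03597583… = €1,137.9156…
Penalties + interest = €1,897.8000 + €1,137.9156… = €3,035.72

€3,035.72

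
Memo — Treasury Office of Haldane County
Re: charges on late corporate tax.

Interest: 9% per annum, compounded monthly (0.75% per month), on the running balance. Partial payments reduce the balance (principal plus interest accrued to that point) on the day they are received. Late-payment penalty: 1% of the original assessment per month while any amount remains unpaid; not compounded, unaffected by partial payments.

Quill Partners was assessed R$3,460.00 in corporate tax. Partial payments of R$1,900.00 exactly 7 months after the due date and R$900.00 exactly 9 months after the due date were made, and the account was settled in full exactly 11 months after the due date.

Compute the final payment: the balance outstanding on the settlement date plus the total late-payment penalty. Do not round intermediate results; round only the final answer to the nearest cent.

Balance at month 7: R$3,460.0000 × (1 + 0.0075)^7 = R$3,645.7886…
After R$1,900.00 payment: R$3,645.7886… − R$1,900.00 = R$1,745.7886…
Balance at month 9: R$1,745.7886… × (1 + 0.0075)^2 = R$1,772.0736…
After R$900.00 payment: R$1,772.0736… − R$900.00 = R$872.0736…
Balance at month 11: R$872.0736… × (1 + 0.0075)^2 = R$885.2038…
Penalty: 11 × 1% × R$3,460.00 = R$380.60
Final settlement = outstanding balance + penalty = R$885.2038… + R$380.60 = R$1,265.80

R$1,265.80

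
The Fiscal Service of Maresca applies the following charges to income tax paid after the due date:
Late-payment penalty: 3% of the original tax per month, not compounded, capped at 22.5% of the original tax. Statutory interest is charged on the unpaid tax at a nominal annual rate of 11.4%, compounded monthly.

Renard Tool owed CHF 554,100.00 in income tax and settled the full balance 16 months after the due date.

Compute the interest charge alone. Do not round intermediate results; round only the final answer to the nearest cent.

CHF 90,498.55

Interest (11.4%/yr ÷ 12 = 0.95%/month): CHF 554,100.00 × ((1 + 0.0095)^16 − 1) = CHF 90,498.5476…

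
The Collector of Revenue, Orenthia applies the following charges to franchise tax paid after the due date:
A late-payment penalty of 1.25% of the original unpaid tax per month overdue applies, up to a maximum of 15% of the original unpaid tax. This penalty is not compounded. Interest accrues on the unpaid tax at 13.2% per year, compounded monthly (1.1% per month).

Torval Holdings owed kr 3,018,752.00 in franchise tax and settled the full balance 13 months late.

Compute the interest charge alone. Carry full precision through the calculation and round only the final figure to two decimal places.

Interest: kr 3,018,752.00 × ((1 + 0.011)^13 − 1) = kr 3,018,752.00 × 0.1528293… = kr 461,353.8899…

kr 461,353.89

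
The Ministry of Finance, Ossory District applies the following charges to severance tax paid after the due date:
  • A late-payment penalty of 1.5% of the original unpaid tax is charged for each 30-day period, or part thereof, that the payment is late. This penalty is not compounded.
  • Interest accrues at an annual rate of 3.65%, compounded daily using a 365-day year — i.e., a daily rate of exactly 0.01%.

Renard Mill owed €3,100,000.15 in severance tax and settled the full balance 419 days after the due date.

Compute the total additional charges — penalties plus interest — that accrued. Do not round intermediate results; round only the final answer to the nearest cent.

Penalty periods: ⌈419/30⌉ = 14; penalty = 14 × 1.5% × €3,100,000.15 = €651,000.03…
Interest: €3,100,000.15 × ((1 + 0.0001)^419 − 1) = €3,100,000.15 × 0.04278801… = €132,642.8375…
Penalties + interest = €651,000.0315 + €132,642.8375… = €783,642.87

€783,642.87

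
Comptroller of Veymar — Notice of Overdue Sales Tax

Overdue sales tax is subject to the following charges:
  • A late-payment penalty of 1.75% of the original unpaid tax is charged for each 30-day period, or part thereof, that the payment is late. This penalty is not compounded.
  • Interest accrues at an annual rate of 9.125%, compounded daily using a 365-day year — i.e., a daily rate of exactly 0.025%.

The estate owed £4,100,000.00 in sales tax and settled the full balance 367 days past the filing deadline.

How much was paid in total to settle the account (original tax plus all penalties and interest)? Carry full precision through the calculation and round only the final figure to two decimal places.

Penalty periods: ⌈367/30⌉ = 13; penalty = 13 × 1.75% × £4,100,000.00 = £932,750.00
Interest: £4,100,000.00 × ((1 + 0.00025)^367 − 1) = £4,100,000.00 × 0.09607820… = £393,920.6057…
Total = £4,100,000.00 + £932,750.0000 + £393,920.6057… = £5,426,670.61

£5,426,670.61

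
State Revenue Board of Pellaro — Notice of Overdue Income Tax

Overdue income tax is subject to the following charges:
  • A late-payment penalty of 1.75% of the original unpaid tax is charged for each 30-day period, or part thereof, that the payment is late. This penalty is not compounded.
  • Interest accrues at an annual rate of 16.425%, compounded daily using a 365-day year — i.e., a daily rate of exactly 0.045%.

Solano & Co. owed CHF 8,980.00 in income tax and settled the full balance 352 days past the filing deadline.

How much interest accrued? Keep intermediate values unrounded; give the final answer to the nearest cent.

Interest: CHF 8,980.00 × ((1 + 0.00045)^352 − 1) = CHF 8,980.00 × 0.17159301… = CHF 1,540.9052…

CHF 1,540.91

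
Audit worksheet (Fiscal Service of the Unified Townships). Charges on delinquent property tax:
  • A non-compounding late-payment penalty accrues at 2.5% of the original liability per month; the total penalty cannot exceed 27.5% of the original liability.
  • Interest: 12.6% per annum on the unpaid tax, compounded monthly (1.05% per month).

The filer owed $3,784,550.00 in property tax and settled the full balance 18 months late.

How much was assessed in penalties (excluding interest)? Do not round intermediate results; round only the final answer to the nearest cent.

Penalty (uncapped): 18 × 2.5% × $3,784,550.00 = $1,703,047.50; cap = 27.5% × $3,784,550.00 = $1,040,751.25 → penalty = $1,040,751.25

$1,040,751.25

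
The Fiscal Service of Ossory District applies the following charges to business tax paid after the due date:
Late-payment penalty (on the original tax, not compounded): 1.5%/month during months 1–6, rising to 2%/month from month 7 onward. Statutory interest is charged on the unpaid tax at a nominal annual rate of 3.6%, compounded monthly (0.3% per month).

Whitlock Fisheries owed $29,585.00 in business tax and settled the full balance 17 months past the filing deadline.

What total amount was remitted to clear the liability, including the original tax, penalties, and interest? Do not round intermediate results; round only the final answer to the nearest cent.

$40,301.95

Penalty, months 1–6: 6 × 1.5% × $29,585.00 = $2,662.65
Penalty, months 7–17: 11 × 2% × $29,585.00 = $6,508.70
Interest: $29,585.00 × ((1 + 0.003)^17 − 1) = $29,585.00 × 0.0522426… = $1,545.5960…
Total = $29,585.00 + $9,171.3500 + $1,545.5960… = $40,301.95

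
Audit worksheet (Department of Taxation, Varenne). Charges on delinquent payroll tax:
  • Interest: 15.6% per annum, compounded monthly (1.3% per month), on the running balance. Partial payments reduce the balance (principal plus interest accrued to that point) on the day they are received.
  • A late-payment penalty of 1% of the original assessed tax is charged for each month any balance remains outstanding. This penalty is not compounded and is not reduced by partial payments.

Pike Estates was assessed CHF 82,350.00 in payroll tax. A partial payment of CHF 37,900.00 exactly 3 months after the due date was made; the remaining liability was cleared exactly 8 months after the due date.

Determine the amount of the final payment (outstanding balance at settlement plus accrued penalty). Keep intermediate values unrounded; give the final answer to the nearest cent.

Balance at month 3: CHF 82,350.0000 × (1 + 0.013)^3 = CHF 85,603.5824…
After CHF 37,900.00 payment: CHF 85,603.5824… − CHF 37,900.00 = CHF 47,703.5824…
Balance at month 8: CHF 47,703.5824… × (1 + 0.013)^5 = CHF 50,885.9892…
Penalty: 8 × 1% × CHF 82,350.00 = CHF 6,588.00
Final settlement = outstanding balance + penalty = CHF 50,885.9892… + CHF 6,588.00 = CHF 57,473.99

CHF 57,473.99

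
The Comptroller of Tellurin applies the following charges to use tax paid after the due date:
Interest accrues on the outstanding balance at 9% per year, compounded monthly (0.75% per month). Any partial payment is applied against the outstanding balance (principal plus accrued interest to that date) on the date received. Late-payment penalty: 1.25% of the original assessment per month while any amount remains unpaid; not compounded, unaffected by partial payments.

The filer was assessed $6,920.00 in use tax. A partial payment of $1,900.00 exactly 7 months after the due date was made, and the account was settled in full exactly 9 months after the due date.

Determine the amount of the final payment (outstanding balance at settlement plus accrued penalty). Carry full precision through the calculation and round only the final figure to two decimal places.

Balance at month 7: $6,920.0000 × (1 + 0.0075)^7 = $7,291.5772…
After $1,900.00 payment: $7,291.5772… − $1,900.00 = $5,391.5772…
Balance at month 9: $5,391.5772… × (1 + 0.0075)^2 = $5,472.7541…
Penalty: 9 × 1.25% × $6,920.00 = $778.50
Final settlement = outstanding balance + penalty = $5,472.7541… + $778.50 = $6,251.25

$6,251.25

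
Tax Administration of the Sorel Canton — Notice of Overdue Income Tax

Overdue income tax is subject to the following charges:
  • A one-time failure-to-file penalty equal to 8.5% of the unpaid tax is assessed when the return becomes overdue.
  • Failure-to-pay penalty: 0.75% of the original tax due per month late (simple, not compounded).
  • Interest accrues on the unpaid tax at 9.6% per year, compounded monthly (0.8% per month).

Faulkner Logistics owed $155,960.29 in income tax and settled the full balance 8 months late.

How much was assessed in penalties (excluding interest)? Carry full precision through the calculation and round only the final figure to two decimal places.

$22,614.24

Failure-to-file penalty: 8.5% × $155,960.29 = $13,256.62…
Failure-to-pay penalty: 8 × 0.75% × $155,960.29 = $9,357.62…
Total penalty = $13,256.62… + $9,357.62… = $22,614.24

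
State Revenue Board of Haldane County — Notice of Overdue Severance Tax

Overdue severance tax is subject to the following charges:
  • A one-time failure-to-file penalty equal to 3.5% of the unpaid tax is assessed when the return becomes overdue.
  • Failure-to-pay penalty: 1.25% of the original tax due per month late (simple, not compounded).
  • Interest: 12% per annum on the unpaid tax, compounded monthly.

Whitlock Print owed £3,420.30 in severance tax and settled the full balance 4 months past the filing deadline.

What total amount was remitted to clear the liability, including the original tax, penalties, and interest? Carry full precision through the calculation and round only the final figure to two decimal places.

Failure-to-file penalty: 3.5% × £3,420.30 = £119.71…
Failure-to-pay penalty = 1.25% × £3,420.30 × 4 mo = £171.02…
Interest (12%/yr ÷ 12 = 1%/month): £3,420.30 × ((1 + 0.01)^4 − 1) = £138.8779…
Total = £3,420.30 + £290.7255 + £138.8779… = £3,849.90

£3,849.90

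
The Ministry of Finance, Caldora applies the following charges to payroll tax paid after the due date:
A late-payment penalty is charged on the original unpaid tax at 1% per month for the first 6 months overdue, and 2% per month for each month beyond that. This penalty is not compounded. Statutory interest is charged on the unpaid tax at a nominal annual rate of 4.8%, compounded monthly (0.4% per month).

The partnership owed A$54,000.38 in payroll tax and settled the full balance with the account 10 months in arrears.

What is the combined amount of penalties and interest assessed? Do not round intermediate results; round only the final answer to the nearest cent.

A$9,759.37

Penalty, months 1–6: 6 × 1% × A$54,000.38 = A$3,240.02…
Penalty, months 7–10: 4 × 2% × A$54,000.38 = A$4,320.03…
Interest: A$54,000.38 × ((1 + 0.004)^10 − 1) = A$54,000.38 × 0.0407277… = A$2,199.3131…
Penalties + interest = A$7,560.0532 + A$2,199.3131… = A$9,759.37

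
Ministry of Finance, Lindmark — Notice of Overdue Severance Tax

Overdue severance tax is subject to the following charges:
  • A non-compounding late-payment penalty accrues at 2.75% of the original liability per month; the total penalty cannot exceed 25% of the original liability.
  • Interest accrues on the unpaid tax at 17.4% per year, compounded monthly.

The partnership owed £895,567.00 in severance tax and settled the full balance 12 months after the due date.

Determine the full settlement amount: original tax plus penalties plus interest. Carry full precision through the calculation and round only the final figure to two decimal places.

Penalty (uncapped): 12 × 2.75% × £895,567.00 = £295,537.11; cap = 25% × £895,567.00 = £223,891.75 → penalty = £223,891.75
Interest (17.4%/yr ÷ 12 = 1.45%/month): £895,567.00 × ((1 + 0.0145)^12 − 1) = £168,876.7068…
Total = £895,567.00 + £223,891.7500 + £168,876.7068… = £1,288,335.46

£1,288,335.46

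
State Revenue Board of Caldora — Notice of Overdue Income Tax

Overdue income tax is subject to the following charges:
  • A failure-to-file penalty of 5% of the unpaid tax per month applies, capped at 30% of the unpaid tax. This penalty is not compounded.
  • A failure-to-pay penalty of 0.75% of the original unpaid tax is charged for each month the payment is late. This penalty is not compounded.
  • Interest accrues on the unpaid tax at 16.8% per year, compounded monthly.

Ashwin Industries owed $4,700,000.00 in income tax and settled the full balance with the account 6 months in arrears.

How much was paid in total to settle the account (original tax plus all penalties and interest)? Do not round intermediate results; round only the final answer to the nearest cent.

Failure-to-file: 6 × 5% × $4,700,000.00 = $1,410,000.00, capped at 30% × $4,700,000.00 = $1,410,000.00
Failure-to-pay penalty = 0.75% × $4,700,000.00 × 6 mo = $211,500.00
Interest (16.8%/yr ÷ 12 = 1.4%/month): $4,700,000.00 × ((1 + 0.014)^6 − 1) = $408,878.6595…
Total = $4,700,000.00 + $1,621,500.0000 + $408,878.6595… = $6,730,378.66

$6,730,378.66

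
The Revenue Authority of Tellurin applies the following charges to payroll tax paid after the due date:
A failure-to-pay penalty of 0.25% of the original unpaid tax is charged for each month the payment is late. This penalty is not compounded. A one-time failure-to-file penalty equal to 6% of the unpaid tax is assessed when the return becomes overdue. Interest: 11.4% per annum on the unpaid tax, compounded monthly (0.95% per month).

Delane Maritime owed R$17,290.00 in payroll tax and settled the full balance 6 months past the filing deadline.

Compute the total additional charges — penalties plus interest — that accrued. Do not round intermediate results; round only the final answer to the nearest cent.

Failure-to-file penalty: 6% × R$17,290.00 = R$1,037.40
Failure-to-pay penalty = 0.25% × R$17,290.00 × 6 mo = R$259.35
Interest: R$17,290.00 × ((1 + 0.0095)^6 − 1) = R$17,290.00 × 0.0583710… = R$1,009.2349…
Penalties + interest = R$1,296.7500 + R$1,009.2349… = R$2,305.98

R$2,305.98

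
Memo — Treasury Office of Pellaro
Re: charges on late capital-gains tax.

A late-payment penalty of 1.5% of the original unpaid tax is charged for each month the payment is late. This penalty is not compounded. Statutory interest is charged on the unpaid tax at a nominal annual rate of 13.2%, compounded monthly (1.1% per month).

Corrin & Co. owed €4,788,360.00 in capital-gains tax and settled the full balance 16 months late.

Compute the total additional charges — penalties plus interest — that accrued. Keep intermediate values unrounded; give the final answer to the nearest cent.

€2,065,184.83

Late-payment penalty: 16 × 1.5% × €4,788,360.00 = €1,149,206.40
Interest: €4,788,360.00 × ((1 + 0.011)^16 − 1) = €4,788,360.00 × 0.1912927… = €915,978.4303…
Penalties + interest = €1,149,206.4000 + €915,978.4303… = €2,065,184.83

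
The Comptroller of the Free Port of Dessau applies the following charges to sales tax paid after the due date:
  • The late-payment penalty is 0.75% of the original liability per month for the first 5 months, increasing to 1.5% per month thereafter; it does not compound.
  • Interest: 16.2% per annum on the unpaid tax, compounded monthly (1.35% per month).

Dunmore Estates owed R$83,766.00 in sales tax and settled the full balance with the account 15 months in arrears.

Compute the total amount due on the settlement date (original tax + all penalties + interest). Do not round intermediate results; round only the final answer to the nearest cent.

Penalty, months 1–5: 5 × 0.75% × R$83,766.00 = R$3,141.23…
Penalty, months 6–15: 10 × 1.5% × R$83,766.00 = R$12,564.90
Interest: R$83,766.00 × ((1 + 0.0135)^15 − 1) = R$83,766.00 × 0.2228024… = R$18,663.2689…
Total = R$83,766.00 + R$15,706.1250 + R$18,663.2689… = R$118,135.39

R$118,135.39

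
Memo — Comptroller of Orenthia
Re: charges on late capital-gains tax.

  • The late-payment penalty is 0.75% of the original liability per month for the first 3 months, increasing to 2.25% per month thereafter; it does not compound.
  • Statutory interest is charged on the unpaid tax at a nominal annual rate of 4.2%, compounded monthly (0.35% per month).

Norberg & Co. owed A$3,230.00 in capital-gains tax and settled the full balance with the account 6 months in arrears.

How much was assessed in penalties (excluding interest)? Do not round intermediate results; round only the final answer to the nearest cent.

A$290.70

Penalty, months 1–3: 3 × 0.75% × A$3,230.00 = A$72.68…
Penalty, months 4–6: 3 × 2.25% × A$3,230.00 = A$218.03…
Total penalty = A$72.68… + A$218.03… = A$290.70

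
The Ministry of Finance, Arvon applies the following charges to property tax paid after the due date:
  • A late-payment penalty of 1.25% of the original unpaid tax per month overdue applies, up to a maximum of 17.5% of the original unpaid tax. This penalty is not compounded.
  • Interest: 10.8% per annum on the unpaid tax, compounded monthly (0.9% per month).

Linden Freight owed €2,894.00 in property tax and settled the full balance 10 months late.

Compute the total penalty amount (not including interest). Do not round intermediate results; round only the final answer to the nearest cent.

Penalty: 10 × 1.25% × €2,894.00 = €361.75 (below the 17.5% cap of €506.45)

€361.75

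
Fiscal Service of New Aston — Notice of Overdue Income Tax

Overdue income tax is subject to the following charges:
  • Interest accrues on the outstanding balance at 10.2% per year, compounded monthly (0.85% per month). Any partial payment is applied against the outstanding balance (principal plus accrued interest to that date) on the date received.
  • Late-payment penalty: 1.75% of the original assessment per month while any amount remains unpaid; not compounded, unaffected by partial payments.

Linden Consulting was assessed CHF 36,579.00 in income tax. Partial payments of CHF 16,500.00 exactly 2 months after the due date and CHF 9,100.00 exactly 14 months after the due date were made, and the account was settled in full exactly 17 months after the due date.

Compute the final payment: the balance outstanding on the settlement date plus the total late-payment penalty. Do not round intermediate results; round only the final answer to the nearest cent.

Balance at month 2: CHF 36,579.0000 × (1 + 0.0085)^2 = CHF 37,203.4858…
After CHF 16,500.00 payment: CHF 37,203.4858… − CHF 16,500.00 = CHF 20,703.4858…
Balance at month 14: CHF 20,703.4858… × (1 + 0.0085)^12 = CHF 22,916.8174…
After CHF 9,100.00 payment: CHF 22,916.8174… − CHF 9,100.00 = CHF 13,816.8174…
Balance at month 17: CHF 13,816.8174… × (1 + 0.0085)^3 = CHF 14,172.1495…
Penalty: 17 × 1.75% × CHF 36,579.00 = CHF 10,882.25…
Final settlement = outstanding balance + penalty = CHF 14,172.1495… + CHF 10,882.25… = CHF 25,054.40

CHF 25,054.40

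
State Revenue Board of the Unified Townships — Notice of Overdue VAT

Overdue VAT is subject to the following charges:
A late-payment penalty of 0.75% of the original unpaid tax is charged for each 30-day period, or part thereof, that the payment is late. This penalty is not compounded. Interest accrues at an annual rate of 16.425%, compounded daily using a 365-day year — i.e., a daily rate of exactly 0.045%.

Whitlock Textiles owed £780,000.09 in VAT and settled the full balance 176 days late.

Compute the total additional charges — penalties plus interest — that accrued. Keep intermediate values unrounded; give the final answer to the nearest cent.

£99,373.18

Penalty periods: ⌈176/30⌉ = 6; penalty = 6 × 0.75% × £780,000.09 = £35,100.00…
Interest: £780,000.09 × ((1 + 0.00045)^176 − 1) = £780,000.09 × 0.08240150… = £64,273.1788…
Penalties + interest = £35,100.0041… + £64,273.1788… = £99,373.18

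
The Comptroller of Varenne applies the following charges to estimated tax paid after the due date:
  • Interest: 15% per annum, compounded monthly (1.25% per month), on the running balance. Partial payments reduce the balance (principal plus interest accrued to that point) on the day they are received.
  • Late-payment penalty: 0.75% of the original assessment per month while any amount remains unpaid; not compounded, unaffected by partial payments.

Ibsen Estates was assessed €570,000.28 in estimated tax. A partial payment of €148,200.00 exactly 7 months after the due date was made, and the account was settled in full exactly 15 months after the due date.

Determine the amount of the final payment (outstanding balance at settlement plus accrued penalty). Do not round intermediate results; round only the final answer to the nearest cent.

€587,193.16

Balance at month 7: €570,000.2800 × (1 + 0.0125)^7 = €621,785.0735…
After €148,200.00 payment: €621,785.0735… − €148,200.00 = €473,585.0735…
Balance at month 15: €473,585.0735… × (1 + 0.0125)^8 = €523,068.1314…
Penalty: 15 × 0.75% × €570,000.28 = €64,125.03…
Final settlement = outstanding balance + penalty = €523,068.1314… + €64,125.03… = €587,193.16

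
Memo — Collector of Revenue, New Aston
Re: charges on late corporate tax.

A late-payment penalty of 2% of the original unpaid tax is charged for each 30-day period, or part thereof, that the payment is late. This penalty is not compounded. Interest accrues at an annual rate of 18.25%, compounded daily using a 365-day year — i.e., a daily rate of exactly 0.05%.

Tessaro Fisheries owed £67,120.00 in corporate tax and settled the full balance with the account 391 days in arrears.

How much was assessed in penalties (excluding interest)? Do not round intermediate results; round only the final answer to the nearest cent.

£18,793.60

Penalty periods: ⌈391/30⌉ = 14; penalty = 14 × 2% × £67,120.00 = £18,793.60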